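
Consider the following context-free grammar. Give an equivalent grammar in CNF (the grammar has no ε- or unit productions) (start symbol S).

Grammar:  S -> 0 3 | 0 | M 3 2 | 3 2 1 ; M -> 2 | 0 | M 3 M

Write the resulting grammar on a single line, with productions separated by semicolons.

Introduce a nonterminal for each terminal appearing in a rule of length ≥ 2: X1 → 0, X2 → 3, X3 → 2, X4 → 1.
Binarize each right-hand side of length ≥ 3 by chaining fresh nonterminals (Y1, Y2, …): affected rules were S → M X2 X3; S → X2 X3 X4; M → M X2 M.

S -> X1 X2 | 0 | M Y1 | X2 Y2; M -> 2 | 0 | M Y3; X1 -> 0; X2 -> 3; X3 -> 2; X4 -> 1; Y1 -> X2 X3; Y2 -> X3 X4; Y3 -> X2 M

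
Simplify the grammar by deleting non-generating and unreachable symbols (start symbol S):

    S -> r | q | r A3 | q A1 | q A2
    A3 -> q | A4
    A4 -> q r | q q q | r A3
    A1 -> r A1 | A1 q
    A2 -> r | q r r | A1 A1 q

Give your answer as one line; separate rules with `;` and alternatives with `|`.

Generating nonterminals: {A2, A3, A4, S}.
Reachable from S after that: {A2, A3, A4, S}.
Removed useless symbols: {A1} and every production mentioning them.

S -> r | q | r A3 | q A2; A3 -> q | A4; A4 -> q r | q q q | r A3; A2 -> r | q r r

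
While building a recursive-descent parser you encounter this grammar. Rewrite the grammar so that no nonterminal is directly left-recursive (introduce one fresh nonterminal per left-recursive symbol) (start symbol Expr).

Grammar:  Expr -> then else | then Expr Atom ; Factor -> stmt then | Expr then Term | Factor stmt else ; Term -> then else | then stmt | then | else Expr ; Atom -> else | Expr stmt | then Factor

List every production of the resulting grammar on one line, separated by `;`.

Factor is directly left-recursive.
For Factor: α = {stmt else}, β = {stmt then, Expr then Term}. Rewrite as Factor → β Factor1 and Factor1 → α Factor1 | ε.

Expr -> then else | then Expr Atom; Factor -> stmt then Factor1 | Expr then Term Factor1; Term -> then else | then stmt | then | else Expr; Atom -> else | Expr stmt | then Factor; Factor1 -> stmt else Factor1 | ε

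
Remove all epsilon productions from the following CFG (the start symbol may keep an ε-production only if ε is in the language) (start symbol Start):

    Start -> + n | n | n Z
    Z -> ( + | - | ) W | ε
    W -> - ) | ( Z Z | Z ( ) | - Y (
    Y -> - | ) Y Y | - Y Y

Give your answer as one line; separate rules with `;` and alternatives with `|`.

Start -> + n | n | n Z; Z -> ( + | - | ) W; W -> - ) | ( Z Z | ( Z | ( | Z ( ) | ( ) | - Y (; Y -> - | ) Y Y | - Y Y

The nullable symbols are {Z}.
ε ∉ L(G), so no ε-production is kept.
Add the nullable-subset variants: W → ( Z Z gives ( Z Z | ( Z | (. W → Z ( ) gives Z ( ) | ( ).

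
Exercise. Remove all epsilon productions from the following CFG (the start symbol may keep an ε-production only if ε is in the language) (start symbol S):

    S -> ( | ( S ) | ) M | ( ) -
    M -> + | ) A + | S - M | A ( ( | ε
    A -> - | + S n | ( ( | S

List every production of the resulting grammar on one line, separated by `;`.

The nullable symbols are {M}.
ε ∉ L(G), so no ε-production is kept.
For each production, add variants omitting each subset of nullable occurrences: S → ) M gives ) M | ). M → S - M gives S - M | S -.

S -> ( | ( S ) | ) M | ) | ( ) -; M -> + | ) A + | S - M | S - | A ( (; A -> - | + S n | ( ( | S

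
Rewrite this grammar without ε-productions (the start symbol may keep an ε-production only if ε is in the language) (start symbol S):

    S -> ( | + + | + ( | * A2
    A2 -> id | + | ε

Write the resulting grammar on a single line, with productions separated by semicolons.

S -> ( | + + | + ( | * A2 | *; A2 -> id | +

Nullable set = {A2}.
ε ∉ L(G), so no ε-production is kept.
For each production, add variants omitting each subset of nullable occurrences: S → * A2 gives * A2 | *.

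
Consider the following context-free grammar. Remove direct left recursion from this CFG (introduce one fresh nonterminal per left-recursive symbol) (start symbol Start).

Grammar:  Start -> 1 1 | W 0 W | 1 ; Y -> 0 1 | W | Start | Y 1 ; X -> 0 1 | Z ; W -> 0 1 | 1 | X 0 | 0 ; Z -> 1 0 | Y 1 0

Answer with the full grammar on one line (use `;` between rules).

Start -> 1 1 | W 0 W | 1; Y -> 0 1 Y1 | W Y1 | Start Y1; X -> 0 1 | Z; W -> 0 1 | 1 | X 0 | 0; Z -> 1 0 | Y 1 0; Y1 -> 1 Y1 | ε

Left recursion appears on Y.
For Y: α = {1}, β = {0 1, W, Start}. Rewrite as Y → β Y1 and Y1 → α Y1 | ε.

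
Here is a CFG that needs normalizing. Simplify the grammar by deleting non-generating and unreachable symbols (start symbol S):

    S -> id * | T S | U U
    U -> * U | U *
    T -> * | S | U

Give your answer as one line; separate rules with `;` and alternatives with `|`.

S -> id * | T S; T -> * | S

Generating nonterminals: {S, T}.
Reachable from S after that: {S, T}.
Removed useless symbols: {U} and every production mentioning them.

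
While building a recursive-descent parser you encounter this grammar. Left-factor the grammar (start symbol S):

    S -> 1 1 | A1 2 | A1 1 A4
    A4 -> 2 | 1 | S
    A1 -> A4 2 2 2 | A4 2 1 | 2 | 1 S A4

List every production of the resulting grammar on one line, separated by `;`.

S -> 1 1 | A1 S'; A4 -> 2 | 1 | S; A1 -> 2 | 1 S A4 | A4 2 A1'; S' -> 2 | 1 A4; A1' -> 2 2 | 1

S has alternatives sharing prefix 'A1': factor to S → A1 S' with S' → 2 | 1 A4.
A1 has alternatives sharing prefix 'A4 2': factor to A1 → A4 2 A1' with A1' → 2 2 | 1.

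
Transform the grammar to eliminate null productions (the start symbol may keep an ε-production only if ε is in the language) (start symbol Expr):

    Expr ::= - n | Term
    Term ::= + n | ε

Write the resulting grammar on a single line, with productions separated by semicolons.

Expr ::= - n | Term | ε; Term ::= + n

Nullable set = {Expr, Term}.
ε ∈ L(G) since Expr is nullable, so keep Expr → ε.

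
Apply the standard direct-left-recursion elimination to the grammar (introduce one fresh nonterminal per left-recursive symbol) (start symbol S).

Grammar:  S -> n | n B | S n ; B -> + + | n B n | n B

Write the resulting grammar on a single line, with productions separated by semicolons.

S -> n S' | n B S'; B -> + + | n B n | n B; S' -> n S' | eps

S is directly left-recursive.
For S: α = {n}, β = {n, n B}. Rewrite as S → β S' and S' → α S' | ε.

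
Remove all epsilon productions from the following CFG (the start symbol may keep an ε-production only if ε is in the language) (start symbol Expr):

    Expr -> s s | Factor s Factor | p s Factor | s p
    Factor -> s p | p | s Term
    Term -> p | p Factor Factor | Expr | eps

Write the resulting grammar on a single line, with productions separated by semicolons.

Expr -> s s | Factor s Factor | p s Factor | s p; Factor -> s p | p | s Term | s; Term -> p | p Factor Factor | Expr

The nullable symbols are {Term}.
ε ∉ L(G), so no ε-production is kept.
For each production, add variants omitting each subset of nullable occurrences: Factor → s Term gives s Term | s.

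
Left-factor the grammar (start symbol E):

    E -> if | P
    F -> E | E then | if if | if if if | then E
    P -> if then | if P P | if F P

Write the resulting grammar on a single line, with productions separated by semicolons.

F has alternatives sharing prefix 'if if': factor to F → if if F' with F' → ε | if.
F has alternatives sharing prefix 'E': factor to F → E F'' with F'' → ε | then.
P has alternatives sharing prefix 'if': factor to P → if P' with P' → then | P P | F P.

E -> if | P; F -> then E | if if F' | E F''; P -> if P'; F' -> ε | if; F'' -> ε | then; P' -> then | P P | F P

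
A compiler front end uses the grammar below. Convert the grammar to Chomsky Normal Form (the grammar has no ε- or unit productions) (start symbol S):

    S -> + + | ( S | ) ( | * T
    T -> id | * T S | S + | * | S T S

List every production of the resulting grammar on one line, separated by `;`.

S -> X1 X1 | X2 S | X3 X2 | X4 T; T -> id | X4 Y1 | S X1 | * | S Y2; X1 -> +; X2 -> (; X3 -> ); X4 -> *; Y1 -> T S; Y2 -> T S

Introduce a nonterminal for each terminal appearing in a rule of length ≥ 2: X1 → +, X2 → (, X3 → ), X4 → *.
Binarize each right-hand side of length ≥ 3 by chaining fresh nonterminals (Y1, Y2, …): affected rules were T → X4 T S; T → S T S.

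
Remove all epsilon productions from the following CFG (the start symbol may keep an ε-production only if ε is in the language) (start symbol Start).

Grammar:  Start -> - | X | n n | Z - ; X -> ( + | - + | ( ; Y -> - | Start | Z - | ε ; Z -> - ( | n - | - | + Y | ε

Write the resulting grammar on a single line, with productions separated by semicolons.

Start -> - | X | n n | Z -; X -> ( + | - + | (; Y -> - | Start | Z -; Z -> - ( | n - | - | + Y | +

The nullable symbols are {Y, Z}.
ε ∉ L(G), so no ε-production is kept.
Add the nullable-subset variants: Z → + Y gives + Y | +.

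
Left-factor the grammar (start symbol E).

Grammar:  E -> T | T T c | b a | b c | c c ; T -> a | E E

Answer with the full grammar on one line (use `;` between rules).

E has alternatives sharing prefix 'T': factor to E → T E' with E' → ε | T c.
E has alternatives sharing prefix 'b': factor to E → b E'' with E'' → a | c.

E -> c c | T E' | b E''; T -> a | E E; E' -> ε | T c; E'' -> a | c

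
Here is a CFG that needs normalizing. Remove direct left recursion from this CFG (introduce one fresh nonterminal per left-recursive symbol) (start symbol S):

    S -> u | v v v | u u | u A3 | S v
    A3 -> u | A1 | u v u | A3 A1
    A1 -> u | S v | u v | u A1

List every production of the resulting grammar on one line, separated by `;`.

S -> u S' | v v v S' | u u S' | u A3 S'; A3 -> u A3' | A1 A3' | u v u A3'; A1 -> u | S v | u v | u A1; S' -> v S' | ε; A3' -> A1 A3' | ε

S, A3 are directly left-recursive.
For S: α = {v}, β = {u, v v v, u u, u A3}. Rewrite as S → β S' and S' → α S' | ε.
For A3: α = {A1}, β = {u, A1, u v u}. Rewrite as A3 → β A3' and A3' → α A3' | ε.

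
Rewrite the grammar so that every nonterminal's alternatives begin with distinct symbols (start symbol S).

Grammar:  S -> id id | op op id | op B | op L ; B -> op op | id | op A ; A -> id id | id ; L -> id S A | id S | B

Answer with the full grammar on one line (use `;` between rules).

S has alternatives sharing prefix 'op': factor to S → op S' with S' → op id | B | L.
B has alternatives sharing prefix 'op': factor to B → op B' with B' → op | A.
A has alternatives sharing prefix 'id': factor to A → id A' with A' → id | ε.
L has alternatives sharing prefix 'id S': factor to L → id S L' with L' → A | ε.

S -> id id | op S'; B -> id | op B'; A -> id A'; L -> B | id S L'; S' -> op id | B | L; B' -> op | A; A' -> id | ε; L' -> A | ε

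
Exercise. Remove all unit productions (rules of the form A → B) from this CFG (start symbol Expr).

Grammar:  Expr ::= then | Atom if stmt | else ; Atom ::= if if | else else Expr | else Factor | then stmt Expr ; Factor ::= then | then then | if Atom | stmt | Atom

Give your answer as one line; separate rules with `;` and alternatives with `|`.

Unit pairs: Factor ⇒* {Atom}.
Replace each nonterminal's rules with the union of the non-unit rules of every nonterminal it unit-derives.

Expr ::= then | Atom if stmt | else; Atom ::= if if | else else Expr | else Factor | then stmt Expr; Factor ::= if if | else else Expr | else Factor | then stmt Expr | then | then then | if Atom | stmt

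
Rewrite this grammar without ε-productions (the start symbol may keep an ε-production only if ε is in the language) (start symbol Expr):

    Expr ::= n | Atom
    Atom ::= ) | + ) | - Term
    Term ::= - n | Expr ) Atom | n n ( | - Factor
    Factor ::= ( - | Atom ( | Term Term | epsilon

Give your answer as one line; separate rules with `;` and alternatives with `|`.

Expr ::= n | Atom; Atom ::= ) | + ) | - Term; Term ::= - n | Expr ) Atom | n n ( | - Factor | -; Factor ::= ( - | Atom ( | Term Term

The nullable symbols are {Factor}.
ε ∉ L(G), so no ε-production is kept.
Expand every rule over subsets of its nullable positions: Term → - Factor gives - Factor | -.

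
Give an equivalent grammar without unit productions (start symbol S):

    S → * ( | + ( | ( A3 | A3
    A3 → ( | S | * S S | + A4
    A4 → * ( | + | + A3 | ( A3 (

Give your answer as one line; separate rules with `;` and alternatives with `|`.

Unit pairs: A3 ⇒* {S}; S ⇒* {A3}.
For every A with A ⇒* B via unit rules, add B's non-unit alternatives to A; then delete every rule of the form X → Y.

S → * ( | + ( | ( A3 | ( | * S S | + A4; A3 → * ( | + ( | ( A3 | ( | * S S | + A4; A4 → * ( | + | + A3 | ( A3 (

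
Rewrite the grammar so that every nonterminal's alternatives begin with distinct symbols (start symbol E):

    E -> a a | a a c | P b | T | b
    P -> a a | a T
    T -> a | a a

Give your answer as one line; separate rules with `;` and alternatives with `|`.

E -> P b | T | b | a a E'; P -> a P'; T -> a T'; E' -> ε | c; P' -> a | T; T' -> ε | a

E has alternatives sharing prefix 'a a': factor to E → a a E' with E' → ε | c.
P has alternatives sharing prefix 'a': factor to P → a P' with P' → a | T.
T has alternatives sharing prefix 'a': factor to T → a T' with T' → ε | a.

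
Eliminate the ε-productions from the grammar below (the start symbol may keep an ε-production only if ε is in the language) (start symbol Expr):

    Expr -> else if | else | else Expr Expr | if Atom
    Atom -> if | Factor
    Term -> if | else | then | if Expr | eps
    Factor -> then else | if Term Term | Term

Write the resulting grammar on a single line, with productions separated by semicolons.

Nullable nonterminals: {Atom, Factor, Term}.
ε ∉ L(G), so no ε-production is kept.
Expand every rule over subsets of its nullable positions: Expr → if Atom gives if Atom | if. Factor → if Term Term gives if Term Term | if Term | if.

Expr -> else if | else | else Expr Expr | if Atom | if; Atom -> if | Factor; Term -> if | else | then | if Expr; Factor -> then else | if Term Term | if Term | if | Term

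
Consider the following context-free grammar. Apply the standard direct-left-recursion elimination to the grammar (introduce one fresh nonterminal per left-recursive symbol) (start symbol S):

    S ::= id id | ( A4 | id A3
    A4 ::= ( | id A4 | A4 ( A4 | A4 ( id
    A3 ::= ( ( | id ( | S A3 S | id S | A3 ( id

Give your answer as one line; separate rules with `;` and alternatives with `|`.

Directly left-recursive nonterminals: A4, A3.
For A4: α = {( A4, ( id}, β = {(, id A4}. Rewrite as A4 → β A4' and A4' → α A4' | ε.
For A3: α = {( id}, β = {( (, id (, S A3 S, id S}. Rewrite as A3 → β A3' and A3' → α A3' | ε.

S ::= id id | ( A4 | id A3; A4 ::= ( A4' | id A4 A4'; A3 ::= ( ( A3' | id ( A3' | S A3 S A3' | id S A3'; A4' ::= ( A4 A4' | ( id A4' | ε; A3' ::= ( id A3' | ε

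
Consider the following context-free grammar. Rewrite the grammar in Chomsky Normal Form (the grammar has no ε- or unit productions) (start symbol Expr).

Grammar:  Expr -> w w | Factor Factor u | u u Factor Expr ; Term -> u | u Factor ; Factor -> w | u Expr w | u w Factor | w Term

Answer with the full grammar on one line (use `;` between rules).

Introduce a nonterminal for each terminal appearing in a rule of length ≥ 2: X1 → w, X2 → u.
Binarize each right-hand side of length ≥ 3 by chaining fresh nonterminals (Y1, Y2, …): affected rules were Expr → Factor Factor X2; Expr → X2 X2 Factor Expr; Factor → X2 Expr X1; Factor → X2 X1 Factor.

Expr -> X1 X1 | Factor Y1 | X2 Y2; Term -> u | X2 Factor; Factor -> w | X2 Y4 | X2 Y5 | X1 Term; X1 -> w; X2 -> u; Y1 -> Factor X2; Y2 -> X2 Y3; Y3 -> Factor Expr; Y4 -> Expr X1; Y5 -> X1 Factor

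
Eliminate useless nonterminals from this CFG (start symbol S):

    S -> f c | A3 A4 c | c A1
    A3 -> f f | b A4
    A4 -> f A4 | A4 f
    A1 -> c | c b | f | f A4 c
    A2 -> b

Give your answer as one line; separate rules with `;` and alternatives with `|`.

Generating nonterminals: {A1, A2, A3, S}.
Reachable from S after that: {A1, S}.
Removed useless symbols: {A2, A3, A4} and every production mentioning them.

S -> f c | c A1; A1 -> c | c b | f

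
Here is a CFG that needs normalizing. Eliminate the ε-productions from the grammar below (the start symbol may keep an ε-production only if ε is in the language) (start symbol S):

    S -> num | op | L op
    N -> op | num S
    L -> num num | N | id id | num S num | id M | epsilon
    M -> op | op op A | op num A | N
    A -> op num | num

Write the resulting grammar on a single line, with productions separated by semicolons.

Nullable set = {L}.
ε ∉ L(G), so no ε-production is kept.

S -> num | op | L op; N -> op | num S; L -> num num | N | id id | num S num | id M; M -> op | op op A | op num A | N; A -> op num | num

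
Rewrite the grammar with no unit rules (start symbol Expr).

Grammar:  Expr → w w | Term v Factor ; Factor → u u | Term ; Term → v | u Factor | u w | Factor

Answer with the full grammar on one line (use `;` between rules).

Expr → w w | Term v Factor; Factor → v | u Factor | u w | u u; Term → v | u Factor | u w | u u

Unit pairs: Factor ⇒* {Term}; Term ⇒* {Factor}.
For each unit pair (A, B), copy every non-unit production of B to A, then drop all unit productions.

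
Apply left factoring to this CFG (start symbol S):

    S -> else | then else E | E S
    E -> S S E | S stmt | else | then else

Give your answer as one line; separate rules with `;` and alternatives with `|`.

S -> else | then else E | E S; E -> else | then else | S E'; E' -> S E | stmt

E has alternatives sharing prefix 'S': factor to E → S E' with E' → S E | stmt.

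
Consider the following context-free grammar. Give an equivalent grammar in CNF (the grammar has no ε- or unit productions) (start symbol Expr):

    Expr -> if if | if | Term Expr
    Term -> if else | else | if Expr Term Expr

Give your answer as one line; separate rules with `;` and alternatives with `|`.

Introduce a nonterminal for each terminal appearing in a rule of length ≥ 2: X1 → if, X2 → else.
Binarize each right-hand side of length ≥ 3 by chaining fresh nonterminals (Y1, Y2, …): affected rules were Term → X1 Expr Term Expr.

Expr -> X1 X1 | if | Term Expr; Term -> X1 X2 | else | X1 Y1; X1 -> if; X2 -> else; Y1 -> Expr Y2; Y2 -> Term Expr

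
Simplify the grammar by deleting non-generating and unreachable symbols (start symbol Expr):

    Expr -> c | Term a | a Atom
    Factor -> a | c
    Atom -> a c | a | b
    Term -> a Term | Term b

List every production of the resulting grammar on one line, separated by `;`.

Generating nonterminals: {Atom, Expr, Factor}.
Reachable from Expr after that: {Atom, Expr}.
Removed useless symbols: {Factor, Term} and every production mentioning them.

Expr -> c | a Atom; Atom -> a c | a | b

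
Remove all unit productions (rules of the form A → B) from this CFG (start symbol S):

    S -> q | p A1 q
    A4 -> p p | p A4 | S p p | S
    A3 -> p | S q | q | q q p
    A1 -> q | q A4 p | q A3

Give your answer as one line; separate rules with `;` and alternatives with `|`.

S -> q | p A1 q; A4 -> p p | p A4 | S p p | q | p A1 q; A3 -> p | S q | q | q q p; A1 -> q | q A4 p | q A3

Unit pairs: A4 ⇒* {S}.
For every A with A ⇒* B via unit rules, add B's non-unit alternatives to A; then delete every rule of the form X → Y.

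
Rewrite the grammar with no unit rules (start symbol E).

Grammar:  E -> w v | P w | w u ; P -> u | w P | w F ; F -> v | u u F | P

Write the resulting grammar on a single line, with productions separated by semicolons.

E -> w v | P w | w u; P -> u | w P | w F; F -> v | u u F | u | w P | w F

Unit pairs: F ⇒* {P}.
Replace each nonterminal's rules with the union of the non-unit rules of every nonterminal it unit-derives.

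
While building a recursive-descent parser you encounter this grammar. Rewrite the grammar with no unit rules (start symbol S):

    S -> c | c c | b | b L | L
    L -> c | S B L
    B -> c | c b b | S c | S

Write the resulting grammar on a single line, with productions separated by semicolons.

S -> c | S B L | c c | b | b L; L -> c | S B L; B -> c | S B L | c b b | S c | c c | b | b L

Unit pairs: B ⇒* {L, S}; S ⇒* {L}.
For every A with A ⇒* B via unit rules, add B's non-unit alternatives to A; then delete every rule of the form X → Y.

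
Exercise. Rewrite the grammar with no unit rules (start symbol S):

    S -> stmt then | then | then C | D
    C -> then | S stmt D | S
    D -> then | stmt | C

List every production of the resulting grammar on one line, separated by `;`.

S -> then | stmt | S stmt D | stmt then | then C; C -> then | stmt | S stmt D | stmt then | then C; D -> stmt then | then | then C | S stmt D | stmt

Unit pairs: C ⇒* {D, S}; D ⇒* {C, S}; S ⇒* {C, D}.
Replace each nonterminal's rules with the union of the non-unit rules of every nonterminal it unit-derives.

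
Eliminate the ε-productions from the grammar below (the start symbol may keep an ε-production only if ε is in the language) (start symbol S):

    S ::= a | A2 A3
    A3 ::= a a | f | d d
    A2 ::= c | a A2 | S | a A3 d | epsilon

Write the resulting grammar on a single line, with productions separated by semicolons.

S ::= a | A2 A3 | A3; A3 ::= a a | f | d d; A2 ::= c | a A2 | a | S | a A3 d

The nullable symbols are {A2}.
ε ∉ L(G), so no ε-production is kept.
Expand every rule over subsets of its nullable positions: S → A2 A3 gives A2 A3 | A3. A2 → a A2 gives a A2 | a.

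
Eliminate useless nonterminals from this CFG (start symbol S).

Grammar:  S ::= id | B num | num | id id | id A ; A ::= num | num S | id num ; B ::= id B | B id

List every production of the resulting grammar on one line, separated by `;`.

Generating nonterminals: {A, S}.
Reachable from S after that: {A, S}.
Removed useless symbols: {B} and every production mentioning them.

S ::= id | num | id id | id A; A ::= num | num S | id num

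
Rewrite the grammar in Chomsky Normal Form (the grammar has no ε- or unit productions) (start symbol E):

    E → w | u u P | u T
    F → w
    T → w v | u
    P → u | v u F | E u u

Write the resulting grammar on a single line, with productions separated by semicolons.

Introduce a nonterminal for each terminal appearing in a rule of length ≥ 2: X1 → u, X2 → w, X3 → v.
Binarize each right-hand side of length ≥ 3 by chaining fresh nonterminals (Y1, Y2, …): affected rules were E → X1 X1 P; P → X3 X1 F; P → E X1 X1.

E → w | X1 Y1 | X1 T; F → w; T → X2 X3 | u; P → u | X3 Y2 | E Y3; X1 → u; X2 → w; X3 → v; Y1 → X1 P; Y2 → X1 F; Y3 → X1 X1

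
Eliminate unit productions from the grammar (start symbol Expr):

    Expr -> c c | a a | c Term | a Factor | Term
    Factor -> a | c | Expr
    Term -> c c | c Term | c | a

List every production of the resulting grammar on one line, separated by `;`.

Expr -> c c | c Term | c | a | a a | a Factor; Factor -> c c | c Term | c | a | a a | a Factor; Term -> c c | c Term | c | a

Unit pairs: Expr ⇒* {Term}; Factor ⇒* {Expr, Term}.
Replace each nonterminal's rules with the union of the non-unit rules of every nonterminal it unit-derives.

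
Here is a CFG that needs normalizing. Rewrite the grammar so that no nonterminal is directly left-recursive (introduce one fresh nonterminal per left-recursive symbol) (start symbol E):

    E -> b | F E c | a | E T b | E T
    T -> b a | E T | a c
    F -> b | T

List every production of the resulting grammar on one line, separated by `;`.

E -> b E' | F E c E' | a E'; T -> b a | E T | a c; F -> b | T; E' -> T b E' | T E' | epsilon

Directly left-recursive nonterminal: E.
For E: α = {T b, T}, β = {b, F E c, a}. Rewrite as E → β E' and E' → α E' | ε.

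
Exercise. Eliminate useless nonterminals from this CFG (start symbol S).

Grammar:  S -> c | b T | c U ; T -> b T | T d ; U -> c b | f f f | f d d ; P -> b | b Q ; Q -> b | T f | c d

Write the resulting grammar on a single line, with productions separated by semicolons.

S -> c | c U; U -> c b | f f f | f d d

Generating nonterminals: {P, Q, S, U}.
Reachable from S after that: {S, U}.
Removed useless symbols: {P, Q, T} and every production mentioning them.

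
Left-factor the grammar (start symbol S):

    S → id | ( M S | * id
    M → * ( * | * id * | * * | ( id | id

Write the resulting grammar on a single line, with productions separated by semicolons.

S → id | ( M S | * id; M → ( id | id | * M'; M' → ( * | id * | *

M has alternatives sharing prefix '*': factor to M → * M' with M' → ( * | id * | *.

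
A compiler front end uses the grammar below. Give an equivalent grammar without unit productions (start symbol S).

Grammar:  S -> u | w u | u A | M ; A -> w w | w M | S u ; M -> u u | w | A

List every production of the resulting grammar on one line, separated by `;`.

Unit pairs: M ⇒* {A}; S ⇒* {A, M}.
For each unit pair (A, B), copy every non-unit production of B to A, then drop all unit productions.

S -> w w | w M | S u | u | w u | u A | u u | w; A -> w w | w M | S u; M -> w w | w M | S u | u u | w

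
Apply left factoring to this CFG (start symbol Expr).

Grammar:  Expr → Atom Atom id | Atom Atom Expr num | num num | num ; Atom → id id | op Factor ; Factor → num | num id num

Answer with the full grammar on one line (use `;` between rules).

Expr → Atom Atom Expr1 | num Expr2; Atom → id id | op Factor; Factor → num Factor1; Expr1 → id | Expr num; Expr2 → num | ε; Factor1 → ε | id num

Expr has alternatives sharing prefix 'Atom Atom': factor to Expr → Atom Atom Expr1 with Expr1 → id | Expr num.
Expr has alternatives sharing prefix 'num': factor to Expr → num Expr2 with Expr2 → num | ε.
Factor has alternatives sharing prefix 'num': factor to Factor → num Factor1 with Factor1 → ε | id num.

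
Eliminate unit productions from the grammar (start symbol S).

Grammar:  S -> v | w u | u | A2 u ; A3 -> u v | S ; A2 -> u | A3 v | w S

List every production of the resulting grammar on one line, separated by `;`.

S -> v | w u | u | A2 u; A3 -> v | w u | u | A2 u | u v; A2 -> u | A3 v | w S

Unit pairs: A3 ⇒* {S}.
For every A with A ⇒* B via unit rules, add B's non-unit alternatives to A; then delete every rule of the form X → Y.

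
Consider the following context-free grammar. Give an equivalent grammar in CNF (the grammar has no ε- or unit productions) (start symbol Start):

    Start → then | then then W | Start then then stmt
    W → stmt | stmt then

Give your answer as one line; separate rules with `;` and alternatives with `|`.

Introduce a nonterminal for each terminal appearing in a rule of length ≥ 2: X1 → then, X2 → stmt.
Binarize each right-hand side of length ≥ 3 by chaining fresh nonterminals (Y1, Y2, …): affected rules were Start → X1 X1 W; Start → Start X1 X1 X2.

Start → then | X1 Y1 | Start Y2; W → stmt | X2 X1; X1 → then; X2 → stmt; Y1 → X1 W; Y2 → X1 Y3; Y3 → X1 X2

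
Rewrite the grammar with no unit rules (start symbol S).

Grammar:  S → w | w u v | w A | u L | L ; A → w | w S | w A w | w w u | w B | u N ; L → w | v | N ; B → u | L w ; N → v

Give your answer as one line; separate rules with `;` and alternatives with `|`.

S → w | v | w u v | w A | u L; A → w | w S | w A w | w w u | w B | u N; L → w | v; B → u | L w; N → v

Unit pairs: L ⇒* {N}; S ⇒* {L, N}.
For each unit pair (A, B), copy every non-unit production of B to A, then drop all unit productions.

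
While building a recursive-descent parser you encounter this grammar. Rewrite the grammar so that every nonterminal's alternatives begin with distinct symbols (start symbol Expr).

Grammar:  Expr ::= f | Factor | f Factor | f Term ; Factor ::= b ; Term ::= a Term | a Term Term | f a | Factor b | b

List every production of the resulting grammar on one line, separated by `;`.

Expr has alternatives sharing prefix 'f': factor to Expr → f Expr1 with Expr1 → ε | Factor | Term.
Term has alternatives sharing prefix 'a Term': factor to Term → a Term Term1 with Term1 → ε | Term.

Expr ::= Factor | f Expr1; Factor ::= b; Term ::= f a | Factor b | b | a Term Term1; Expr1 ::= ε | Factor | Term; Term1 ::= ε | Term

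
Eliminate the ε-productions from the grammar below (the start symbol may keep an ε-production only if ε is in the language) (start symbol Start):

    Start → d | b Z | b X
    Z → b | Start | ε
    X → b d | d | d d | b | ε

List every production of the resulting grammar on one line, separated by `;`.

Nullable nonterminals: {X, Z}.
ε ∉ L(G), so no ε-production is kept.
For each production, add variants omitting each subset of nullable occurrences: Start → b Z gives b Z | b.

Start → d | b Z | b | b X; Z → b | Start; X → b d | d | d d | b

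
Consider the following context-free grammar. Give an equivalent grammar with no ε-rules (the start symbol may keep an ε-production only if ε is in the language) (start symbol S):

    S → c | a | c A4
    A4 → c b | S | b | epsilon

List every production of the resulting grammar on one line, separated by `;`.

Nullable set = {A4}.
ε ∉ L(G), so no ε-production is kept.

S → c | a | c A4; A4 → c b | S | b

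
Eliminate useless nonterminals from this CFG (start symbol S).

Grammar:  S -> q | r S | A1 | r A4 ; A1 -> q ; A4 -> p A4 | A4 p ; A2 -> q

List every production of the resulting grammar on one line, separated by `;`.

S -> q | r S | A1; A1 -> q

Generating nonterminals: {A1, A2, S}.
Reachable from S after that: {A1, S}.
Removed useless symbols: {A2, A4} and every production mentioning them.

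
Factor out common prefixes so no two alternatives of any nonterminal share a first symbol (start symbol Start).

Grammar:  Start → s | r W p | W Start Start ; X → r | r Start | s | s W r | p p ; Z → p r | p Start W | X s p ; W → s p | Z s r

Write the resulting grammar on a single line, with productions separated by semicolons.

X has alternatives sharing prefix 'r': factor to X → r X1 with X1 → ε | Start.
X has alternatives sharing prefix 's': factor to X → s X2 with X2 → ε | W r.
Z has alternatives sharing prefix 'p': factor to Z → p Z1 with Z1 → r | Start W.

Start → s | r W p | W Start Start; X → p p | r X1 | s X2; Z → X s p | p Z1; W → s p | Z s r; X1 → ε | Start; X2 → ε | W r; Z1 → r | Start W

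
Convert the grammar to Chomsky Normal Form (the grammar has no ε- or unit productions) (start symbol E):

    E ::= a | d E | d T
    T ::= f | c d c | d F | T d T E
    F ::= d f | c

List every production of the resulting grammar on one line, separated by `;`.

Introduce a nonterminal for each terminal appearing in a rule of length ≥ 2: X1 → d, X2 → c, X3 → f.
Binarize each right-hand side of length ≥ 3 by chaining fresh nonterminals (Y1, Y2, …): affected rules were T → X2 X1 X2; T → T X1 T E.

E ::= a | X1 E | X1 T; T ::= f | X2 Y1 | X1 F | T Y2; F ::= X1 X3 | c; X1 ::= d; X2 ::= c; X3 ::= f; Y1 ::= X1 X2; Y2 ::= X1 Y3; Y3 ::= T E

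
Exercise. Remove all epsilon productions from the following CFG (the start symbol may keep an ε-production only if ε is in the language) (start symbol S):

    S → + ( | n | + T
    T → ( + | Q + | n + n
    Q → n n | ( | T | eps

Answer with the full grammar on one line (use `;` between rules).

S → + ( | n | + T; T → ( + | Q + | + | n + n; Q → n n | ( | T

Nullable set = {Q}.
ε ∉ L(G), so no ε-production is kept.
Add the nullable-subset variants: T → Q + gives Q + | +.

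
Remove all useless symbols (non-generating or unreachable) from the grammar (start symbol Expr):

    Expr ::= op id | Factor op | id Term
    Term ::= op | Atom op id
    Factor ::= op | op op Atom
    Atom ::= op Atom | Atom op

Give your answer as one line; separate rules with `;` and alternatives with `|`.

Generating nonterminals: {Expr, Factor, Term}.
Reachable from Expr after that: {Expr, Factor, Term}.
Removed useless symbols: {Atom} and every production mentioning them.

Expr ::= op id | Factor op | id Term; Term ::= op; Factor ::= op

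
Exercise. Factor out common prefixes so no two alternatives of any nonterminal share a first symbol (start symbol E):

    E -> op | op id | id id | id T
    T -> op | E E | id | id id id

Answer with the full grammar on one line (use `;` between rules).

E -> op E' | id E''; T -> op | E E | id T'; E' -> ε | id; E'' -> id | T; T' -> ε | id id

E has alternatives sharing prefix 'op': factor to E → op E' with E' → ε | id.
E has alternatives sharing prefix 'id': factor to E → id E'' with E'' → id | T.
T has alternatives sharing prefix 'id': factor to T → id T' with T' → ε | id id.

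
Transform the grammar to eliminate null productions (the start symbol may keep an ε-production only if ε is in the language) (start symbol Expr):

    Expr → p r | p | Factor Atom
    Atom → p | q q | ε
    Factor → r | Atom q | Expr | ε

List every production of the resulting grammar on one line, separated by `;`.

Nullable nonterminals: {Atom, Expr, Factor}.
ε ∈ L(G) since Expr is nullable, so keep Expr → ε.
For each production, add variants omitting each subset of nullable occurrences: Expr → Factor Atom gives Factor Atom | Factor | Atom. Factor → Atom q gives Atom q | q.

Expr → p r | p | Factor Atom | Factor | Atom | ε; Atom → p | q q; Factor → r | Atom q | q | Expr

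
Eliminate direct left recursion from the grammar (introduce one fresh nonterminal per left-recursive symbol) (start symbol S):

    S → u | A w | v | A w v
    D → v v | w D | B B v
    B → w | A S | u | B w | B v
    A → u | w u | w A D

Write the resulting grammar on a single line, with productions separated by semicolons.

Directly left-recursive nonterminal: B.
For B: α = {w, v}, β = {w, A S, u}. Rewrite as B → β B' and B' → α B' | ε.

S → u | A w | v | A w v; D → v v | w D | B B v; B → w B' | A S B' | u B'; A → u | w u | w A D; B' → w B' | v B' | ε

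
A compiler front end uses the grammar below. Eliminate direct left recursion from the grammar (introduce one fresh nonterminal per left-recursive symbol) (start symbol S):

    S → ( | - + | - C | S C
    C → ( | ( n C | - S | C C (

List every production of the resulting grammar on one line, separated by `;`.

Left recursion appears on S, C.
For S: α = {C}, β = {(, - +, - C}. Rewrite as S → β S' and S' → α S' | ε.
For C: α = {C (}, β = {(, ( n C, - S}. Rewrite as C → β C' and C' → α C' | ε.

S → ( S' | - + S' | - C S'; C → ( C' | ( n C C' | - S C'; S' → C S' | ε; C' → C ( C' | ε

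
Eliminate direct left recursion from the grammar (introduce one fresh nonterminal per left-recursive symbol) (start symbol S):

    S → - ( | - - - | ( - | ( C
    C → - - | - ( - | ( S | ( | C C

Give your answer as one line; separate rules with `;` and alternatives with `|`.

S → - ( | - - - | ( - | ( C; C → - - C' | - ( - C' | ( S C' | ( C'; C' → C C' | ε

Directly left-recursive nonterminal: C.
For C: α = {C}, β = {- -, - ( -, ( S, (}. Rewrite as C → β C' and C' → α C' | ε.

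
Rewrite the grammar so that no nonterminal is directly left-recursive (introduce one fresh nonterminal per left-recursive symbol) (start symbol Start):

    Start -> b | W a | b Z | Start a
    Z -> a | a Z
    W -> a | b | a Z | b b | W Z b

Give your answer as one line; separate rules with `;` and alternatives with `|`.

Directly left-recursive nonterminals: Start, W.
For Start: α = {a}, β = {b, W a, b Z}. Rewrite as Start → β Start1 and Start1 → α Start1 | ε.
For W: α = {Z b}, β = {a, b, a Z, b b}. Rewrite as W → β W1 and W1 → α W1 | ε.

Start -> b Start1 | W a Start1 | b Z Start1; Z -> a | a Z; W -> a W1 | b W1 | a Z W1 | b b W1; Start1 -> a Start1 | epsilon; W1 -> Z b W1 | epsilon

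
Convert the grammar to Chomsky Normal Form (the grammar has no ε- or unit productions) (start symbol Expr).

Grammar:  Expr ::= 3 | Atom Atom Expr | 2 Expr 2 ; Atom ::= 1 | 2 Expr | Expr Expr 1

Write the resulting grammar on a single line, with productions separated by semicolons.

Introduce a nonterminal for each terminal appearing in a rule of length ≥ 2: X1 → 2, X2 → 1.
Binarize each right-hand side of length ≥ 3 by chaining fresh nonterminals (Y1, Y2, …): affected rules were Expr → Atom Atom Expr; Expr → X1 Expr X1; Atom → Expr Expr X2.

Expr ::= 3 | Atom Y1 | X1 Y2; Atom ::= 1 | X1 Expr | Expr Y3; X1 ::= 2; X2 ::= 1; Y1 ::= Atom Expr; Y2 ::= Expr X1; Y3 ::= Expr X2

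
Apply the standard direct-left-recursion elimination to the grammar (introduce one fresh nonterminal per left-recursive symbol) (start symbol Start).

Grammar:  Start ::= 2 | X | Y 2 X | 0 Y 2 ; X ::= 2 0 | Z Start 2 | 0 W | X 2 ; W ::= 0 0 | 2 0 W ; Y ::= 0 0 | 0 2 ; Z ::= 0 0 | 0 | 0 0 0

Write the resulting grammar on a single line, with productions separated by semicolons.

Start ::= 2 | X | Y 2 X | 0 Y 2; X ::= 2 0 X1 | Z Start 2 X1 | 0 W X1; W ::= 0 0 | 2 0 W; Y ::= 0 0 | 0 2; Z ::= 0 0 | 0 | 0 0 0; X1 ::= 2 X1 | ε

Directly left-recursive nonterminal: X.
For X: α = {2}, β = {2 0, Z Start 2, 0 W}. Rewrite as X → β X1 and X1 → α X1 | ε.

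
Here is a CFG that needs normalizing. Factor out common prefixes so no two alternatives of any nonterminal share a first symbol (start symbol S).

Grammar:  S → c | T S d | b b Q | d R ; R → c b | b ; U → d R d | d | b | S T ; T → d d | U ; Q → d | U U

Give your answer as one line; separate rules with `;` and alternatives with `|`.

U has alternatives sharing prefix 'd': factor to U → d U' with U' → R d | ε.

S → c | T S d | b b Q | d R; R → c b | b; U → b | S T | d U'; T → d d | U; Q → d | U U; U' → R d | ε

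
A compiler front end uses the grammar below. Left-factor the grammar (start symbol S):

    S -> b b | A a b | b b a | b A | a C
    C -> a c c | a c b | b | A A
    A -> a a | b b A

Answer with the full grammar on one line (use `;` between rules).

S has alternatives sharing prefix 'b': factor to S → b S' with S' → b | b a | A.
C has alternatives sharing prefix 'a c': factor to C → a c C' with C' → c | b.
S' has alternatives sharing prefix 'b': factor to S' → b S'' with S'' → ε | a.

S -> A a b | a C | b S'; C -> b | A A | a c C'; A -> a a | b b A; S' -> A | b S''; C' -> c | b; S'' -> ε | a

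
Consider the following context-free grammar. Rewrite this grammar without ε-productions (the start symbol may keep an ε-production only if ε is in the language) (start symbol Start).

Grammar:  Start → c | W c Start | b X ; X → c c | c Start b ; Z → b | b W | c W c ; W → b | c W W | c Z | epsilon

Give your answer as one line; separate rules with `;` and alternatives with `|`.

Start → c | W c Start | c Start | b X; X → c c | c Start b; Z → b | b W | c W c | c c; W → b | c W W | c W | c | c Z

The nullable symbols are {W}.
ε ∉ L(G), so no ε-production is kept.
Expand every rule over subsets of its nullable positions: Start → W c Start gives W c Start | c Start. Z → c W c gives c W c | c c. W → c W W gives c W W | c W | c.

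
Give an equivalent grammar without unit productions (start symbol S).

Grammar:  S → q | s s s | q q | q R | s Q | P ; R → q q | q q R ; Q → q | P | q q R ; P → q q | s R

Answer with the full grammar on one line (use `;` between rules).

Unit pairs: Q ⇒* {P}; S ⇒* {P}.
For every A with A ⇒* B via unit rules, add B's non-unit alternatives to A; then delete every rule of the form X → Y.

S → q | s s s | q q | q R | s Q | s R; R → q q | q q R; Q → q q | s R | q | q q R; P → q q | s R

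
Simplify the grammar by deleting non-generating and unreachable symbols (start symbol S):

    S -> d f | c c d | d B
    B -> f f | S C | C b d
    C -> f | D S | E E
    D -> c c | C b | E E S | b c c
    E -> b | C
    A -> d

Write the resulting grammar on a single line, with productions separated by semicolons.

Generating nonterminals: {A, B, C, D, E, S}.
Reachable from S after that: {B, C, D, E, S}.
Removed useless symbols: {A} and every production mentioning them.

S -> d f | c c d | d B; B -> f f | S C | C b d; C -> f | D S | E E; D -> c c | C b | E E S | b c c; E -> b | C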